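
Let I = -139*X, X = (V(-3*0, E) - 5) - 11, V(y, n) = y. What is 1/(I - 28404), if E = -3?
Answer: -1/26180 ≈ -3.8197e-5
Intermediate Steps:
X = -16 (X = (-3*0 - 5) - 11 = (0 - 5) - 11 = -5 - 11 = -16)
I = 2224 (I = -139*(-16) = 2224)
1/(I - 28404) = 1/(2224 - 28404) = 1/(-26180) = -1/26180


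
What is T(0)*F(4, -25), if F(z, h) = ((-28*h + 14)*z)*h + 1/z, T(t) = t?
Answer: 0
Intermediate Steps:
F(z, h) = 1/z + h*z*(14 - 28*h) (F(z, h) = ((14 - 28*h)*z)*h + 1/z = (z*(14 - 28*h))*h + 1/z = h*z*(14 - 28*h) + 1/z = 1/z + h*z*(14 - 28*h))
T(0)*F(4, -25) = 0*((1 - 14*(-25)*4²*(-1 + 2*(-25)))/4) = 0*((1 - 14*(-25)*16*(-1 - 50))/4) = 0*((1 - 14*(-25)*16*(-51))/4) = 0*((1 - 285600)/4) = 0*((¼)*(-285599)) = 0*(-285599/4) = 0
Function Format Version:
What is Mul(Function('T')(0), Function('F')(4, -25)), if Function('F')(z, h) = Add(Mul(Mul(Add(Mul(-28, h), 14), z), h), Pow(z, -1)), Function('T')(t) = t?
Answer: 0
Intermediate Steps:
Function('F')(z, h) = Add(Pow(z, -1), Mul(h, z, Add(14, Mul(-28, h)))) (Function('F')(z, h) = Add(Mul(Mul(Add(14, Mul(-28, h)), z), h), Pow(z, -1)) = Add(Mul(Mul(z, Add(14, Mul(-28, h))), h), Pow(z, -1)) = Add(Mul(h, z, Add(14, Mul(-28, h))), Pow(z, -1)) = Add(Pow(z, -1), Mul(h, z, Add(14, Mul(-28, h)))))
Mul(Function('T')(0), Function('F')(4, -25)) = Mul(0, Mul(Pow(4, -1), Add(1, Mul(-14, -25, Pow(4, 2), Add(-1, Mul(2, -25)))))) = Mul(0, Mul(Rational(1, 4), Add(1, Mul(-14, -25, 16, Add(-1, -50))))) = Mul(0, Mul(Rational(1, 4), Add(1, Mul(-14, -25, 16, -51)))) = Mul(0, Mul(Rational(1, 4), Add(1, -285600))) = Mul(0, Mul(Rational(1, 4), -285599)) = Mul(0, Rational(-285599, 4)) = 0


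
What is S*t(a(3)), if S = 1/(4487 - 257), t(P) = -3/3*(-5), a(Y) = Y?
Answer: 1/846 ≈ 0.0011820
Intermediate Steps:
t(P) = 5 (t(P) = -3*⅓*(-5) = -1*(-5) = 5)
S = 1/4230 ≈ 0.00023641
S*t(a(3)) = (1/4230)*5 = 1/846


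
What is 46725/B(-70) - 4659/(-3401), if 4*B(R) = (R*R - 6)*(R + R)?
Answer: 18260811/16644494 ≈ 1.0971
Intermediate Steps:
B(R) = R*(-6 + R**2)/2 (B(R) = ((R*R - 6)*(R + R))/4 = ((R**2 - 6)*(2*R))/4 = ((-6 + R**2)*(2*R))/4 = (2*R*(-6 + R**2))/4 = R*(-6 + R**2)/2)
46725/B(-70) - 4659/(-3401) = 46725/(((1/2)*(-70)*(-6 + (-70)**2))) - 4659/(-3401) = 46725/(((1/2)*(-70)*(-6 + 4900))) - 4659*(-1/3401) = 46725/(((1/2)*(-70)*4894)) + 4659/3401 = 46725/(-171290) + 4659/3401 = 46725*(-1/171290) + 4659/3401 = -1335/4894 + 4659/3401 = 18260811/16644494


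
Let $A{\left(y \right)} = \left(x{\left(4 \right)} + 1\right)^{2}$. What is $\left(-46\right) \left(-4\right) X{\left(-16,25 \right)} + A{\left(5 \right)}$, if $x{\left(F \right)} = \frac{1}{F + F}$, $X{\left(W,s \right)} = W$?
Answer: $- \frac{188335}{64} \approx -2942.7$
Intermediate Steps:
$x{\left(F \right)} = \frac{1}{2 F}$
$A{\left(y \right)} = \frac{81}{64}$ ($A{\left(y \right)} = \left(\frac{1}{2 \cdot 4} + 1\right)^{2} = \left(\frac{1}{2} \cdot \frac{1}{4} + 1\right)^{2} = \left(\frac{1}{8} + 1\right)^{2} = \left(\frac{9}{8}\right)^{2} = \frac{81}{64}$)
$\left(-46\right) \left(-4\right) X{\left(-16,25 \right)} + A{\left(5 \right)} = \left(-46\right) \left(-4\right) \left(-16\right) + \frac{81}{64} = 184 \left(-16\right) + \frac{81}{64} = -2944 + \frac{81}{64} = - \frac{188335}{64}$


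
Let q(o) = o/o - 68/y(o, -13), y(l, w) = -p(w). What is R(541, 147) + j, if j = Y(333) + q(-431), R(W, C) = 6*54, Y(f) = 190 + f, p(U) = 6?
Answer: 2578/3 ≈ 859.33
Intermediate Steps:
y(l, w) = -6 (y(l, w) = -1*6 = -6)
q(o) = 37/3 (q(o) = o/o - 68/(-6) = 1 - 68*(-1/6) = 1 + 34/3 = 37/3)
R(W, C) = 324
j = 1606/3 (j = (190 + 333) + 37/3 = 523 + 37/3 = 1606/3 ≈ 535.33)
R(541, 147) + j = 324 + 1606/3 = 2578/3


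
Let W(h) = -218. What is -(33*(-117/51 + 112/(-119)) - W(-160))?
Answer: -1891/17 ≈ -111.24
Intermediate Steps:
-(33*(-117/51 + 112/(-119)) - W(-160)) = -(33*(-117/51 + 112/(-119)) - 1*(-218)) = -(33*(-117*1/51 + 112*(-1/119)) + 218) = -(33*(-39/17 - 16/17) + 218) = -(33*(-55/17) + 218) = -(-1815/17 + 218) = -1*1891/17 = -1891/17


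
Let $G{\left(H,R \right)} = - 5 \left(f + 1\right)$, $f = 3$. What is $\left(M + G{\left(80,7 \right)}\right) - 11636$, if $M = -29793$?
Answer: $-41449$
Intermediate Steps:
$G{\left(H,R \right)} = -20$ ($G{\left(H,R \right)} = - 5 \left(3 + 1\right) = \left(-5\right) 4 = -20$)
$\left(M + G{\left(80,7 \right)}\right) - 11636 = \left(-29793 - 20\right) - 11636 = -29813 - 11636 = -41449$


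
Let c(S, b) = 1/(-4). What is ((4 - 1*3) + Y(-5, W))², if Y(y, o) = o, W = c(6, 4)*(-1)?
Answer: 25/16 ≈ 1.5625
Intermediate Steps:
c(S, b) = -¼
W = ¼ (W = -¼*(-1) = ¼ ≈ 0.25000)
((4 - 1*3) + Y(-5, W))² = ((4 - 1*3) + ¼)² = ((4 - 3) + ¼)² = (1 + ¼)² = (5/4)² = 25/16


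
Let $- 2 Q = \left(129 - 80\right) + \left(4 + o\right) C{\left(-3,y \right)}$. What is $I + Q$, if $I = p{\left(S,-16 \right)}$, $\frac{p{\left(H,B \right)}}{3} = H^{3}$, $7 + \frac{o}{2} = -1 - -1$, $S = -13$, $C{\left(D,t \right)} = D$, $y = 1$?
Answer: $- \frac{13261}{2} \approx -6630.5$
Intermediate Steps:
$o = -14$ ($o = -14 + 2 \left(-1 - -1\right) = -14 + 2 \left(-1 + 1\right) = -14 + 2 \cdot 0 = -14 + 0 = -14$)
$p{\left(H,B \right)} = 3 H^{3}$
$I = -6591$ ($I = 3 \left(-13\right)^{3} = 3 \left(-2197\right) = -6591$)
$Q = - \frac{79}{2}$ ($Q = - \frac{\left(129 - 80\right) + \left(4 - 14\right) \left(-3\right)}{2} = - \frac{49 - -30}{2} = - \frac{49 + 30}{2} = \left(- \frac{1}{2}\right) 79 = - \frac{79}{2} \approx -39.5$)
$I + Q = -6591 - \frac{79}{2} = - \frac{13261}{2}$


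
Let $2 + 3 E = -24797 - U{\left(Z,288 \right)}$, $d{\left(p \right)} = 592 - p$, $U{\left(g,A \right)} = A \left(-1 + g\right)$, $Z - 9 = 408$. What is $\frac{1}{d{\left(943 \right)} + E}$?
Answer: $- \frac{3}{145660} \approx -2.0596 \cdot 10^{-5}$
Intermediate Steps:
$Z = 417$ ($Z = 9 + 408 = 417$)
$E = - \frac{144607}{3}$ ($E = - \frac{2}{3} + \frac{-24797 - 288 \left(-1 + 417\right)}{3} = - \frac{2}{3} + \frac{-24797 - 288 \cdot 416}{3} = - \frac{2}{3} + \frac{-24797 - 119808}{3} = - \frac{2}{3} + \frac{1}{3} \left(-144605\right) = - \frac{2}{3} - \frac{144605}{3} = - \frac{144607}{3} \approx -48202.0$)
$\frac{1}{d{\left(943 \right)} + E} = \frac{1}{\left(592 - 943\right) - \frac{144607}{3}} = \frac{1}{-351 - \frac{144607}{3}} = \frac{1}{- \frac{145660}{3}} = - \frac{3}{145660}$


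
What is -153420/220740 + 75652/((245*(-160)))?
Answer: -94639527/36054200 ≈ -2.6249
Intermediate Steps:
-153420/220740 + 75652/((245*(-160))) = -153420*1/220740 + 75652/(-39200) = -2557/3679 + 75652*(-1/39200) = -2557/3679 - 18913/9800 = -94639527/36054200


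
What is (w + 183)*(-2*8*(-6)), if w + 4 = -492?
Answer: -30048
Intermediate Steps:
w = -496 (w = -4 - 492 = -496)
(w + 183)*(-2*8*(-6)) = (-496 + 183)*(-2*8*(-6)) = -(-5008)*(-6) = -313*96 = -30048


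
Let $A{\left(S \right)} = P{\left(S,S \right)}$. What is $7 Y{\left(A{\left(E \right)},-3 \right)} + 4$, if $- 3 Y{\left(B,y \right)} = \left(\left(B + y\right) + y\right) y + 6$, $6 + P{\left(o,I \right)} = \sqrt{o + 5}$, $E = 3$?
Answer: $-94 + 14 \sqrt{2} \approx -74.201$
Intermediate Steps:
$P{\left(o,I \right)} = -6 + \sqrt{5 + o}$ ($P{\left(o,I \right)} = -6 + \sqrt{o + 5} = -6 + \sqrt{5 + o}$)
$A{\left(S \right)} = -6 + \sqrt{5 + S}$
$Y{\left(B,y \right)} = -2 - \frac{y \left(B + 2 y\right)}{3}$ ($Y{\left(B,y \right)} = - \frac{\left(\left(B + y\right) + y\right) y + 6}{3} = - \frac{\left(B + 2 y\right) y + 6}{3} = - \frac{y \left(B + 2 y\right) + 6}{3} = - \frac{6 + y \left(B + 2 y\right)}{3} = -2 - \frac{y \left(B + 2 y\right)}{3}$)
$7 Y{\left(A{\left(E \right)},-3 \right)} + 4 = 7 \left(-2 - \frac{2 \left(-3\right)^{2}}{3} - \frac{1}{3} \left(-6 + \sqrt{5 + 3}\right) \left(-3\right)\right) + 4 = 7 \left(-2 - 6 - \frac{1}{3} \left(-6 + \sqrt{8}\right) \left(-3\right)\right) + 4 = 7 \left(-2 - 6 - \frac{1}{3} \left(-6 + 2 \sqrt{2}\right) \left(-3\right)\right) + 4 = 7 \left(-2 - 6 - \left(6 - 2 \sqrt{2}\right)\right) + 4 = 7 \left(-14 + 2 \sqrt{2}\right) + 4 = \left(-98 + 14 \sqrt{2}\right) + 4 = -94 + 14 \sqrt{2}$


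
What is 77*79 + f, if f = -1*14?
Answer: 6069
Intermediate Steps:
f = -14
77*79 + f = 77*79 - 14 = 6083 - 14 = 6069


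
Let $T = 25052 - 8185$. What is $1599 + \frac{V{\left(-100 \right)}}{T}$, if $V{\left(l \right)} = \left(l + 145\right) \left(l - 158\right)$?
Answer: $\frac{26958723}{16867} \approx 1598.3$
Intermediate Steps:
$T = 16867$
$V{\left(l \right)} = \left(-158 + l\right) \left(145 + l\right)$ ($V{\left(l \right)} = \left(145 + l\right) \left(-158 + l\right) = \left(-158 + l\right) \left(145 + l\right)$)
$1599 + \frac{V{\left(-100 \right)}}{T} = 1599 + \frac{-22910 + \left(-100\right)^{2} - -1300}{16867} = 1599 + \left(-22910 + 10000 + 1300\right) \frac{1}{16867} = 1599 - \frac{11610}{16867} = \frac{26958723}{16867}$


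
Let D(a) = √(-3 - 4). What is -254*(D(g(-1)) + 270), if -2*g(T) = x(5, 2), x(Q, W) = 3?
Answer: -68580 - 254*I*√7 ≈ -68580.0 - 672.02*I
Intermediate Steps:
g(T) = -3/2 (g(T) = -½*3 = -3/2)
D(a) = I*√7 (D(a) = √(-7) = I*√7)
-254*(D(g(-1)) + 270) = -254*(I*√7 + 270) = -254*(270 + I*√7) = -68580 - 254*I*√7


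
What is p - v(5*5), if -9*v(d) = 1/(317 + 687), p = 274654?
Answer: 2481773545/9036 ≈ 2.7465e+5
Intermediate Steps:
v(d) = -1/9036 (v(d) = -1/(9*(317 + 687)) = -⅑/1004 = -⅑*1/1004 = -1/9036)
p - v(5*5) = 274654 - 1*(-1/9036) = 274654 + 1/9036 = 2481773545/9036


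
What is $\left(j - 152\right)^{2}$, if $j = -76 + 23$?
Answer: $42025$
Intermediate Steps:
$j = -53$
$\left(j - 152\right)^{2} = \left(-53 - 152\right)^{2} = \left(-205\right)^{2} = 42025$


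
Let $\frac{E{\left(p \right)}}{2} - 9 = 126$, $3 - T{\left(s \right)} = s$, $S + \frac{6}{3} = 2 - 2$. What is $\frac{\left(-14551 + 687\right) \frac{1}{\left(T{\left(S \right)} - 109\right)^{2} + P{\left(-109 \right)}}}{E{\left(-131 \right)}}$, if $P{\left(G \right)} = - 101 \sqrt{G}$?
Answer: $- \frac{74976512}{15943198275} - \frac{700132 i \sqrt{109}}{15943198275} \approx -0.0047027 - 0.00045848 i$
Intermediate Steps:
$S = -2$ ($S = -2 + \left(2 - 2\right) = -2 + 0 = -2$)
$T{\left(s \right)} = 3 - s$
$E{\left(p \right)} = 270$ ($E{\left(p \right)} = 18 + 2 \cdot 126 = 18 + 252 = 270$)
$\frac{\left(-14551 + 687\right) \frac{1}{\left(T{\left(S \right)} - 109\right)^{2} + P{\left(-109 \right)}}}{E{\left(-131 \right)}} = \frac{\left(-14551 + 687\right) \frac{1}{\left(\left(3 - -2\right) - 109\right)^{2} - 101 \sqrt{-109}}}{270} = - \frac{13864}{\left(\left(3 + 2\right) - 109\right)^{2} - 101 i \sqrt{109}} \cdot \frac{1}{270} = - \frac{13864}{\left(5 - 109\right)^{2} - 101 i \sqrt{109}} \cdot \frac{1}{270} = - \frac{13864}{\left(-104\right)^{2} - 101 i \sqrt{109}} \cdot \frac{1}{270} = - \frac{13864}{10816 - 101 i \sqrt{109}} \cdot \frac{1}{270} = - \frac{6932}{135 \left(10816 - 101 i \sqrt{109}\right)}$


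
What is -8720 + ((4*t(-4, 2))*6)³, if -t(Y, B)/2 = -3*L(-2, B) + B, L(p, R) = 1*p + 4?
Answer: 7069168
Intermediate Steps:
L(p, R) = 4 + p (L(p, R) = p + 4 = 4 + p)
t(Y, B) = 12 - 2*B (t(Y, B) = -2*(-3*(4 - 2) + B) = -2*(-3*2 + B) = -2*(-6 + B) = 12 - 2*B)
-8720 + ((4*t(-4, 2))*6)³ = -8720 + ((4*(12 - 2*2))*6)³ = -8720 + ((4*(12 - 4))*6)³ = -8720 + ((4*8)*6)³ = -8720 + (32*6)³ = -8720 + 192³ = -8720 + 7077888 = 7069168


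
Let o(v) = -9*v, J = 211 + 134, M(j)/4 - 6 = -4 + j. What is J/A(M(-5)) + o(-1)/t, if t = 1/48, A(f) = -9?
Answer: 1181/3 ≈ 393.67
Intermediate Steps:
M(j) = 8 + 4*j (M(j) = 24 + 4*(-4 + j) = 24 + (-16 + 4*j) = 8 + 4*j)
J = 345
t = 1/48 ≈ 0.020833
J/A(M(-5)) + o(-1)/t = 345/(-9) + (-9*(-1))/(1/48) = 345*(-⅑) + 9*48 = -115/3 + 432 = 1181/3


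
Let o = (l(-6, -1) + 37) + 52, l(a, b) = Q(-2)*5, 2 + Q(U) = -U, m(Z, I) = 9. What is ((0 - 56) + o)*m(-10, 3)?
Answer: 297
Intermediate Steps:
Q(U) = -2 - U
l(a, b) = 0 (l(a, b) = (-2 - 1*(-2))*5 = (-2 + 2)*5 = 0*5 = 0)
o = 89 (o = (0 + 37) + 52 = 37 + 52 = 89)
((0 - 56) + o)*m(-10, 3) = ((0 - 56) + 89)*9 = (-56 + 89)*9 = 33*9 = 297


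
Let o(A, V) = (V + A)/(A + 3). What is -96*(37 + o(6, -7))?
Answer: -10624/3 ≈ -3541.3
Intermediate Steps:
o(A, V) = (A + V)/(3 + A)
-96*(37 + o(6, -7)) = -96*(37 + (6 - 7)/(3 + 6)) = -96*(37 - 1/9) = -96*332/9 = -10624/3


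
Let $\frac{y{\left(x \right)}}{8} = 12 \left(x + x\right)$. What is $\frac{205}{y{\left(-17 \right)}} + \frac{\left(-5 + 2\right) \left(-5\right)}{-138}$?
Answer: $- \frac{12875}{75072} \approx -0.1715$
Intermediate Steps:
$y{\left(x \right)} = 192 x$ ($y{\left(x \right)} = 8 \cdot 12 \left(x + x\right) = 8 \cdot 12 \cdot 2 x = 8 \cdot 24 x = 192 x$)
$\frac{205}{y{\left(-17 \right)}} + \frac{\left(-5 + 2\right) \left(-5\right)}{-138} = \frac{205}{192 \left(-17\right)} + \frac{\left(-5 + 2\right) \left(-5\right)}{-138} = \frac{205}{-3264} + \left(-3\right) \left(-5\right) \left(- \frac{1}{138}\right) = 205 \left(- \frac{1}{3264}\right) + 15 \left(- \frac{1}{138}\right) = - \frac{205}{3264} - \frac{5}{46} = - \frac{12875}{75072}$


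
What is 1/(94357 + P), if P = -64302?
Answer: 1/30055 ≈ 3.3272e-5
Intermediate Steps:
1/(94357 + P) = 1/(94357 - 64302) = 1/30055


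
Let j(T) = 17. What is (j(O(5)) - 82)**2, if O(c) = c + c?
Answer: 4225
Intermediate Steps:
O(c) = 2*c
(j(O(5)) - 82)**2 = (17 - 82)**2 = (-65)**2 = 4225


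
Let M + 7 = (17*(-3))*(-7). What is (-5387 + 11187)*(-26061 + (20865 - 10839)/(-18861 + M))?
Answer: -2798066142600/18511 ≈ -1.5116e+8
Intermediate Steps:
M = 350 (M = -7 + (17*(-3))*(-7) = -7 - 51*(-7) = -7 + 357 = 350)
(-5387 + 11187)*(-26061 + (20865 - 10839)/(-18861 + M)) = (-5387 + 11187)*(-26061 + (20865 - 10839)/(-18861 + 350)) = 5800*(-26061 + 10026/(-18511)) = 5800*(-26061 + 10026*(-1/18511)) = 5800*(-26061 - 10026/18511) = 5800*(-482425197/18511) = -2798066142600/18511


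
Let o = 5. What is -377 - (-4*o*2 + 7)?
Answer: -344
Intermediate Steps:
-377 - (-4*o*2 + 7) = -377 - (-20*2 + 7) = -377 - (-4*10 + 7) = -377 - (-40 + 7) = -377 - 1*(-33) = -377 + 33 = -344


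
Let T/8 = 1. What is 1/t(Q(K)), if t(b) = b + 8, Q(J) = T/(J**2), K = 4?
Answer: 2/17 ≈ 0.11765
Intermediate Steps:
T = 8 (T = 8*1 = 8)
Q(J) = 8/J**2 (Q(J) = 8/(J**2) = 8/J**2)
t(b) = 8 + b
1/t(Q(K)) = 1/(8 + 8/4**2) = 1/(8 + 8*(1/16)) = 1/(8 + 1/2) = 1/(17/2) = 2/17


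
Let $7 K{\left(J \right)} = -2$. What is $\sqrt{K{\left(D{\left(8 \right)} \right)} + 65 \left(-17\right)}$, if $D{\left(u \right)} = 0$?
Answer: $\frac{i \sqrt{54159}}{7} \approx 33.246 i$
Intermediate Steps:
$K{\left(J \right)} = - \frac{2}{7}$ ($K{\left(J \right)} = \frac{1}{7} \left(-2\right) = - \frac{2}{7}$)
$\sqrt{K{\left(D{\left(8 \right)} \right)} + 65 \left(-17\right)} = \sqrt{- \frac{2}{7} + 65 \left(-17\right)} = \sqrt{- \frac{2}{7} - 1105} = \sqrt{- \frac{7737}{7}} = \frac{i \sqrt{54159}}{7}$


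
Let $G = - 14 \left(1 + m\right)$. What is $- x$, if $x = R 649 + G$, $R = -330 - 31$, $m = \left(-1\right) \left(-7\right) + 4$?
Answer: $234457$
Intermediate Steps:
$m = 11$ ($m = 7 + 4 = 11$)
$G = -168$ ($G = - 14 \left(1 + 11\right) = \left(-14\right) 12 = -168$)
$R = -361$ ($R = -330 + \left(-230 + 199\right) = -330 - 31 = -361$)
$x = -234457$ ($x = \left(-361\right) 649 - 168 = -234289 - 168 = -234457$)
$- x = \left(-1\right) \left(-234457\right) = 234457$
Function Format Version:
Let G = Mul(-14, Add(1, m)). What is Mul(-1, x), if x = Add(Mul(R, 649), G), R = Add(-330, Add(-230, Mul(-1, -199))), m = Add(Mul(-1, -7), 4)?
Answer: 234457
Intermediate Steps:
m = 11 (m = Add(7, 4) = 11)
G = -168 (G = Mul(-14, Add(1, 11)) = Mul(-14, 12) = -168)
R = -361 (R = Add(-330, Add(-230, 199)) = Add(-330, -31) = -361)
x = -234457 (x = Add(Mul(-361, 649), -168) = Add(-234289, -168) = -234457)
Mul(-1, x) = Mul(-1, -234457) = 234457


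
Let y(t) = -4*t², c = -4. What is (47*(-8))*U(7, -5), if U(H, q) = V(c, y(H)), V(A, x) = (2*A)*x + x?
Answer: -515872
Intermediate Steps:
V(A, x) = x + 2*A*x (V(A, x) = 2*A*x + x = x + 2*A*x)
U(H, q) = 28*H² (U(H, q) = (-4*H²)*(1 + 2*(-4)) = (-4*H²)*(1 - 8) = -4*H²*(-7) = 28*H²)
(47*(-8))*U(7, -5) = (47*(-8))*(28*7²) = -10528*49 = -376*1372 = -515872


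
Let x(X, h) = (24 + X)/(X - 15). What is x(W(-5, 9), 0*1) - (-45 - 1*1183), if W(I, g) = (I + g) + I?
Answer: 19625/16 ≈ 1226.6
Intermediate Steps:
W(I, g) = g + 2*I
x(X, h) = (24 + X)/(-15 + X)
x(W(-5, 9), 0*1) - (-45 - 1*1183) = (24 + (9 + 2*(-5)))/(-15 + (9 + 2*(-5))) - (-45 - 1*1183) = (24 + (9 - 10))/(-15 + (9 - 10)) - (-45 - 1183) = (24 - 1)/(-15 - 1) - 1*(-1228) = 23/(-16) + 1228 = -1/16*23 + 1228 = -23/16 + 1228 = 19625/16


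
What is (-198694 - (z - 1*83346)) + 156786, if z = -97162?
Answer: 138600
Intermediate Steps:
(-198694 - (z - 1*83346)) + 156786 = (-198694 - (-97162 - 1*83346)) + 156786 = (-198694 - (-97162 - 83346)) + 156786 = (-198694 - 1*(-180508)) + 156786 = (-198694 + 180508) + 156786 = -18186 + 156786 = 138600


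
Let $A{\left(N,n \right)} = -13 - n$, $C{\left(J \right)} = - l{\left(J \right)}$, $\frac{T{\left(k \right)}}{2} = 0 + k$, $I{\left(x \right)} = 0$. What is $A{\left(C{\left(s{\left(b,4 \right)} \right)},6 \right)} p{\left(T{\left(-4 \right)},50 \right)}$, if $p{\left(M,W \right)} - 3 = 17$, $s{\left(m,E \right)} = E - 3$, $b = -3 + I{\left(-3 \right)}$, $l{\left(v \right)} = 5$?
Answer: $-380$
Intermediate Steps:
$T{\left(k \right)} = 2 k$ ($T{\left(k \right)} = 2 \left(0 + k\right) = 2 k$)
$b = -3$ ($b = -3 + 0 = -3$)
$s{\left(m,E \right)} = -3 + E$
$p{\left(M,W \right)} = 20$ ($p{\left(M,W \right)} = 3 + 17 = 20$)
$C{\left(J \right)} = -5$ ($C{\left(J \right)} = \left(-1\right) 5 = -5$)
$A{\left(C{\left(s{\left(b,4 \right)} \right)},6 \right)} p{\left(T{\left(-4 \right)},50 \right)} = \left(-13 - 6\right) 20 = \left(-19\right) 20 = -380$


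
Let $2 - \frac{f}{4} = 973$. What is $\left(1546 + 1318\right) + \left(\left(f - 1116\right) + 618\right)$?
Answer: $-1518$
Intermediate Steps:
$f = -3884$ ($f = 8 - 3892 = -3884$)
$\left(1546 + 1318\right) + \left(\left(f - 1116\right) + 618\right) = \left(1546 + 1318\right) + \left(\left(-3884 - 1116\right) + 618\right) = 2864 + \left(-5000 + 618\right) = 2864 - 4382 = -1518$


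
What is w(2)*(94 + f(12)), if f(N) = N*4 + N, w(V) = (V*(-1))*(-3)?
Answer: 924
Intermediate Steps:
w(V) = 3*V (w(V) = -V*(-3) = 3*V)
f(N) = 5*N (f(N) = 4*N + N = 5*N)
w(2)*(94 + f(12)) = (3*2)*(94 + 5*12) = 6*(94 + 60) = 6*154 = 924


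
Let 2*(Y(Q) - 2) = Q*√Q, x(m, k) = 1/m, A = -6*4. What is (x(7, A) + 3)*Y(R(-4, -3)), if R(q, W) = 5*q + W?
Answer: 44/7 - 253*I*√23/7 ≈ 6.2857 - 173.33*I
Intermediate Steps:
A = -24
R(q, W) = W + 5*q
Y(Q) = 2 + Q^(3/2)/2 (Y(Q) = 2 + (Q*√Q)/2 = 2 + Q^(3/2)/2)
(x(7, A) + 3)*Y(R(-4, -3)) = (1/7 + 3)*(2 + (-3 + 5*(-4))^(3/2)/2) = (⅐ + 3)*(2 + (-3 - 20)^(3/2)/2) = 22*(2 + (-23)^(3/2)/2)/7 = 22*(2 + (-23*I*√23)/2)/7 = 22*(2 - 23*I*√23/2)/7 = 44/7 - 253*I*√23/7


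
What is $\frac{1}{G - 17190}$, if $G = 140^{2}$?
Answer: $\frac{1}{2410} \approx 0.00041494$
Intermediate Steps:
$G = 19600$
$\frac{1}{G - 17190} = \frac{1}{19600 - 17190} = \frac{1}{2410}$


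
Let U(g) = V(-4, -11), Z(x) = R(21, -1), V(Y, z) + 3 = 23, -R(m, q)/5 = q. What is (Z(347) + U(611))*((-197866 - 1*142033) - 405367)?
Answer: -18631650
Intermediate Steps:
R(m, q) = -5*q
V(Y, z) = 20 (V(Y, z) = -3 + 23 = 20)
Z(x) = 5 (Z(x) = -5*(-1) = 5)
U(g) = 20
(Z(347) + U(611))*((-197866 - 1*142033) - 405367) = (5 + 20)*((-197866 - 1*142033) - 405367) = 25*((-197866 - 142033) - 405367) = 25*(-339899 - 405367) = 25*(-745266) = -18631650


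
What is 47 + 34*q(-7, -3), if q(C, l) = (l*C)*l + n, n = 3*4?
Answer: -1687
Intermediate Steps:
n = 12
q(C, l) = 12 + C*l² (q(C, l) = (l*C)*l + 12 = (C*l)*l + 12 = C*l² + 12 = 12 + C*l²)
47 + 34*q(-7, -3) = 47 + 34*(12 - 7*(-3)²) = 47 + 34*(12 - 7*9) = 47 + 34*(12 - 63) = 47 + 34*(-51) = 47 - 1734 = -1687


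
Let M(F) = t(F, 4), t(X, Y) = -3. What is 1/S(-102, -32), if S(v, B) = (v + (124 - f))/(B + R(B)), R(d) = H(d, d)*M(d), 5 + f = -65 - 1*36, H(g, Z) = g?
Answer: 1/2 ≈ 0.50000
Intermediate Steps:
f = -106 (f = -5 + (-65 - 1*36) = -5 + (-65 - 36) = -5 - 101 = -106)
M(F) = -3
R(d) = -3*d (R(d) = d*(-3) = -3*d)
S(v, B) = -(230 + v)/(2*B) (S(v, B) = (v + (124 - 1*(-106)))/(B - 3*B) = (v + (124 + 106))/((-2*B)) = (v + 230)*(-1/(2*B)) = (230 + v)*(-1/(2*B)) = -(230 + v)/(2*B))
1/S(-102, -32) = 1/((1/2)*(-230 - 1*(-102))/(-32)) = 1/((1/2)*(-1/32)*(-230 + 102)) = 1/((1/2)*(-1/32)*(-128)) = 1/2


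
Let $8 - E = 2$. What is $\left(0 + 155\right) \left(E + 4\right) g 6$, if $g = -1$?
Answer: $-9300$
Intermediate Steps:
$E = 6$ ($E = 8 - 2 = 6$)
$\left(0 + 155\right) \left(E + 4\right) g 6 = \left(0 + 155\right) \left(6 + 4\right) \left(-1\right) 6 = 155 \cdot 10 \left(-1\right) 6 = 155 \left(\left(-10\right) 6\right) = 155 \left(-60\right) = -9300$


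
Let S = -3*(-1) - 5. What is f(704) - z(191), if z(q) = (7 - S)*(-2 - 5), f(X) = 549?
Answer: 612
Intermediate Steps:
S = -2 (S = 3 - 5 = -2)
z(q) = -63 (z(q) = (7 - 1*(-2))*(-2 - 5) = (7 + 2)*(-7) = 9*(-7) = -63)
f(704) - z(191) = 549 - 1*(-63) = 549 + 63 = 612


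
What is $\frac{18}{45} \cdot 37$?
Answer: $\frac{74}{5} \approx 14.8$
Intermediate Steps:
$\frac{18}{45} \cdot 37 = 18 \cdot \frac{1}{45} \cdot 37 = \frac{2}{5} \cdot 37 = \frac{74}{5}$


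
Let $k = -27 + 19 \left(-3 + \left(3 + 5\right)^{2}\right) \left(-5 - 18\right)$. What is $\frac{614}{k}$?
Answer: $- \frac{307}{13342} \approx -0.02301$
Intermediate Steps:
$k = -26684$ ($k = -27 + 19 \left(-3 + 8^{2}\right) \left(-23\right) = -27 + 19 \left(-3 + 64\right) \left(-23\right) = -27 + 19 \cdot 61 \left(-23\right) = -27 + 19 \left(-1403\right) = -27 - 26657 = -26684$)
$\frac{614}{k} = \frac{614}{-26684} = 614 \left(- \frac{1}{26684}\right) = - \frac{307}{13342}$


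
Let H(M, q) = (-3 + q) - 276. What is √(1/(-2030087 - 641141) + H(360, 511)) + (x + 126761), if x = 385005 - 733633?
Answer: -221867 + √413856622955265/1335614 ≈ -2.2185e+5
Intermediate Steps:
x = -348628
H(M, q) = -279 + q
√(1/(-2030087 - 641141) + H(360, 511)) + (x + 126761) = √(1/(-2030087 - 641141) + (-279 + 511)) + (-348628 + 126761) = √(1/(-2671228) + 232) - 221867 = √(-1/2671228 + 232) - 221867 = √(619724895/2671228) - 221867 = √413856622955265/1335614 - 221867 = -221867 + √413856622955265/1335614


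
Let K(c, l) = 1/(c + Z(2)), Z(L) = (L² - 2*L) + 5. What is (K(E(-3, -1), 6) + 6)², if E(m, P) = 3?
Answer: 2401/64 ≈ 37.516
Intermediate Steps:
Z(L) = 5 + L² - 2*L
K(c, l) = 1/(5 + c) (K(c, l) = 1/(c + (5 + 2² - 2*2)) = 1/(c + (5 + 4 - 4)) = 1/(c + 5) = 1/(5 + c))
(K(E(-3, -1), 6) + 6)² = (1/(5 + 3) + 6)² = (1/8 + 6)² = (⅛ + 6)² = (49/8)² = 2401/64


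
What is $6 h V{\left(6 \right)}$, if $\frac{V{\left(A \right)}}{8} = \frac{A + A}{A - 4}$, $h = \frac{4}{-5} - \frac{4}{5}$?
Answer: $- \frac{2304}{5} \approx -460.8$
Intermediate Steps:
$h = - \frac{8}{5}$ ($h = 4 \left(- \frac{1}{5}\right) - \frac{4}{5} = - \frac{4}{5} - \frac{4}{5} = - \frac{8}{5} \approx -1.6$)
$V{\left(A \right)} = \frac{16 A}{-4 + A}$ ($V{\left(A \right)} = 8 \frac{A + A}{A - 4} = 8 \frac{2 A}{-4 + A} = \frac{16 A}{-4 + A}$)
$6 h V{\left(6 \right)} = 6 \left(- \frac{8}{5}\right) 16 \cdot 6 \frac{1}{-4 + 6} = - \frac{48 \cdot 16 \cdot 6 \cdot \frac{1}{2}}{5} = \left(- \frac{48}{5}\right) 48 = - \frac{2304}{5}$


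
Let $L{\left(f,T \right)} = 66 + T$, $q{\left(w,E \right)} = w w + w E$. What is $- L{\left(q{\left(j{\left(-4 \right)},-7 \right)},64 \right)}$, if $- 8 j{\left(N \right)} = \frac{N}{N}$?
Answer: $-130$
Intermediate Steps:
$j{\left(N \right)} = - \frac{1}{8}$ ($j{\left(N \right)} = - \frac{N \frac{1}{N}}{8} = \left(- \frac{1}{8}\right) 1 = - \frac{1}{8}$)
$q{\left(w,E \right)} = w^{2} + E w$
$- L{\left(q{\left(j{\left(-4 \right)},-7 \right)},64 \right)} = - (66 + 64) = \left(-1\right) 130 = -130$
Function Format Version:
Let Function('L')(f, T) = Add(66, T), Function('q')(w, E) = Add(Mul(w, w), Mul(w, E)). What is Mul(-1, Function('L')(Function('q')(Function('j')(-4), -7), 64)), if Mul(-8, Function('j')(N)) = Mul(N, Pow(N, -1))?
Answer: -130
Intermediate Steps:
Function('j')(N) = Rational(-1, 8) (Function('j')(N) = Mul(Rational(-1, 8), Mul(N, Pow(N, -1))) = Mul(Rational(-1, 8), 1) = Rational(-1, 8))
Function('q')(w, E) = Add(Pow(w, 2), Mul(E, w))
Mul(-1, Function('L')(Function('q')(Function('j')(-4), -7), 64)) = Mul(-1, Add(66, 64)) = Mul(-1, 130) = -130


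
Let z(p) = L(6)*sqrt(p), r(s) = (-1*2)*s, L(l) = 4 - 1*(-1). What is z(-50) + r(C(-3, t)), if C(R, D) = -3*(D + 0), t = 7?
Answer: 42 + 25*I*sqrt(2) ≈ 42.0 + 35.355*I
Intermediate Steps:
L(l) = 5 (L(l) = 4 + 1 = 5)
C(R, D) = -3*D
r(s) = -2*s
z(p) = 5*sqrt(p)
z(-50) + r(C(-3, t)) = 5*sqrt(-50) - (-6)*7 = 5*(5*I*sqrt(2)) - 2*(-21) = 25*I*sqrt(2) + 42 = 42 + 25*I*sqrt(2)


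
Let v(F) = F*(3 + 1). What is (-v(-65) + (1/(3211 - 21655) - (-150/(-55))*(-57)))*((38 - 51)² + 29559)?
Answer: 626436360808/50721 ≈ 1.2351e+7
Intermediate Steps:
v(F) = 4*F (v(F) = F*4 = 4*F)
(-v(-65) + (1/(3211 - 21655) - (-150/(-55))*(-57)))*((38 - 51)² + 29559) = (-4*(-65) + (1/(3211 - 21655) - (-150/(-55))*(-57)))*((38 - 51)² + 29559) = (-1*(-260) + (1/(-18444) - (-150*(-1/55))*(-57)))*((-13)² + 29559) = (260 + (-1/18444 - 30*(-57)/11))*(169 + 29559) = (260 + (-1/18444 - 1*(-1710/11)))*29728 = (260 + (-1/18444 + 1710/11))*29728 = (260 + 31539229/202884)*29728 = (84289069/202884)*29728 = 626436360808/50721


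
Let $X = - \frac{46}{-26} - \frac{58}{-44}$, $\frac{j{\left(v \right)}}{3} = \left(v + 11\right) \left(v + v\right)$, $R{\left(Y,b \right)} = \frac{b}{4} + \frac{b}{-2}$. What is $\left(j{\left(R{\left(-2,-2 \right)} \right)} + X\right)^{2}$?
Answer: $\frac{28890625}{20449} \approx 1412.8$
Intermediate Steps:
$R{\left(Y,b \right)} = - \frac{b}{4}$ ($R{\left(Y,b \right)} = b \frac{1}{4} + b \left(- \frac{1}{2}\right) = \frac{b}{4} - \frac{b}{2} = - \frac{b}{4}$)
$j{\left(v \right)} = 6 v \left(11 + v\right)$ ($j{\left(v \right)} = 3 \left(v + 11\right) \left(v + v\right) = 3 \left(11 + v\right) 2 v = 3 \cdot 2 v \left(11 + v\right) = 6 v \left(11 + v\right)$)
$X = \frac{883}{286}$ ($X = \left(-46\right) \left(- \frac{1}{26}\right) - - \frac{29}{22} = \frac{23}{13} + \frac{29}{22} = \frac{883}{286} \approx 3.0874$)
$\left(j{\left(R{\left(-2,-2 \right)} \right)} + X\right)^{2} = \left(6 \left(\left(- \frac{1}{4}\right) \left(-2\right)\right) \left(11 - - \frac{1}{2}\right) + \frac{883}{286}\right)^{2} = \left(6 \cdot \frac{1}{2} \left(11 + \frac{1}{2}\right) + \frac{883}{286}\right)^{2} = \left(6 \cdot \frac{1}{2} \cdot \frac{23}{2} + \frac{883}{286}\right)^{2} = \left(\frac{69}{2} + \frac{883}{286}\right)^{2} = \left(\frac{5375}{143}\right)^{2} = \frac{28890625}{20449}$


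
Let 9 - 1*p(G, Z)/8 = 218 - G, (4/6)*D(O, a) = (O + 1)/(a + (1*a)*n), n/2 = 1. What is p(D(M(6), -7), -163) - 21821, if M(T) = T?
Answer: -23497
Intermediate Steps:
n = 2 (n = 2*1 = 2)
D(O, a) = (1 + O)/(2*a) (D(O, a) = 3*((O + 1)/(a + (1*a)*2))/2 = 3*((1 + O)/(a + a*2))/2 = 3*((1 + O)/(a + 2*a))/2 = 3*((1 + O)/((3*a)))/2 = 3*((1 + O)*(1/(3*a)))/2 = 3*((1 + O)/(3*a))/2 = (1 + O)/(2*a))
p(G, Z) = -1672 + 8*G (p(G, Z) = 72 - 8*(218 - G) = 72 + (-1744 + 8*G) = -1672 + 8*G)
p(D(M(6), -7), -163) - 21821 = (-1672 + 8*((½)*(1 + 6)/(-7))) - 21821 = (-1672 + 8*((½)*(-⅐)*7)) - 21821 = (-1672 + 8*(-½)) - 21821 = (-1672 - 4) - 21821 = -1676 - 21821 = -23497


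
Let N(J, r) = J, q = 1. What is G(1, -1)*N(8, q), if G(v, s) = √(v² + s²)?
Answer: 8*√2 ≈ 11.314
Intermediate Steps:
G(v, s) = √(s² + v²)
G(1, -1)*N(8, q) = √((-1)² + 1²)*8 = √(1 + 1)*8 = √2*8 = 8*√2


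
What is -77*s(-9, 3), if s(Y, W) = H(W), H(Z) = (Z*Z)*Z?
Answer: -2079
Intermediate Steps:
H(Z) = Z³ (H(Z) = Z²*Z = Z³)
s(Y, W) = W³
-77*s(-9, 3) = -77*3³ = -77*27 = -2079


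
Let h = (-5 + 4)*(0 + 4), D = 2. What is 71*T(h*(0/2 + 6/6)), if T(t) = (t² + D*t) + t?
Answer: 284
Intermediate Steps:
h = -4 (h = -1*4 = -4)
T(t) = t² + 3*t (T(t) = (t² + 2*t) + t = t² + 3*t)
71*T(h*(0/2 + 6/6)) = 71*((-4*(0/2 + 6/6))*(3 - 4*(0/2 + 6/6))) = 71*((-4*(0*(½) + 6*(⅙)))*(3 - 4*(0*(½) + 6*(⅙)))) = 71*((-4*(0 + 1))*(3 - 4*(0 + 1))) = 71*((-4*1)*(3 - 4*1)) = 71*(-4*(3 - 4)) = 71*(-4*(-1)) = 71*4 = 284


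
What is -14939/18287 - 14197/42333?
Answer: -892033226/774143571 ≈ -1.1523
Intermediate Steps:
-14939/18287 - 14197/42333 = -892033226/774143571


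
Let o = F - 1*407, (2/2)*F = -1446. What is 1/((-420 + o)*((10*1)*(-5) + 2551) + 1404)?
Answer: -1/5683369 ≈ -1.7595e-7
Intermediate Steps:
F = -1446
o = -1853 (o = -1446 - 1*407 = -1446 - 407 = -1853)
1/((-420 + o)*((10*1)*(-5) + 2551) + 1404) = 1/((-420 - 1853)*((10*1)*(-5) + 2551) + 1404) = 1/(-2273*(10*(-5) + 2551) + 1404) = 1/(-2273*(-50 + 2551) + 1404) = 1/(-2273*2501 + 1404) = 1/(-5684773 + 1404) = 1/(-5683369) = -1/5683369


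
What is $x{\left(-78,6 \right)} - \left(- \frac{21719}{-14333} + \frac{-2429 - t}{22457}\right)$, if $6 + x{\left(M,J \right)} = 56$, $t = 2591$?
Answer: $\frac{15678017127}{321876181} \approx 48.708$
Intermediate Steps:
$x{\left(M,J \right)} = 50$ ($x{\left(M,J \right)} = -6 + 56 = 50$)
$x{\left(-78,6 \right)} - \left(- \frac{21719}{-14333} + \frac{-2429 - t}{22457}\right) = 50 - \left(- \frac{21719}{-14333} + \frac{-2429 - 2591}{22457}\right) = 50 - \left(\left(-21719\right) \left(- \frac{1}{14333}\right) + \left(-2429 - 2591\right) \frac{1}{22457}\right) = 50 - \left(\frac{21719}{14333} - \frac{5020}{22457}\right) = 50 - \frac{415791923}{321876181} = \frac{15678017127}{321876181}$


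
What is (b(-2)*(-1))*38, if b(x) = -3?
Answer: 114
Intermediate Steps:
(b(-2)*(-1))*38 = -3*(-1)*38 = 3*38 = 114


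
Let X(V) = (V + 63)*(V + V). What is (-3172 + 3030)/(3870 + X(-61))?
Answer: -71/1813 ≈ -0.039162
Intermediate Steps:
X(V) = 2*V*(63 + V) (X(V) = (63 + V)*(2*V) = 2*V*(63 + V))
(-3172 + 3030)/(3870 + X(-61)) = (-3172 + 3030)/(3870 + 2*(-61)*(63 - 61)) = -142/(3870 + 2*(-61)*2) = -142/(3870 - 244) = -142/3626 = -142*1/3626 = -71/1813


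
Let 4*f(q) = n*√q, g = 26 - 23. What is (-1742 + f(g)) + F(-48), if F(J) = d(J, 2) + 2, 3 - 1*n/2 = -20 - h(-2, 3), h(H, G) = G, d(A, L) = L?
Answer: -1738 + 13*√3 ≈ -1715.5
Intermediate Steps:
g = 3
n = 52 (n = 6 - 2*(-20 - 1*3) = 6 - 2*(-20 - 3) = 6 - 2*(-23) = 6 + 46 = 52)
f(q) = 13*√q (f(q) = (52*√q)/4 = 13*√q)
F(J) = 4 (F(J) = 2 + 2 = 4)
(-1742 + f(g)) + F(-48) = (-1742 + 13*√3) + 4 = -1738 + 13*√3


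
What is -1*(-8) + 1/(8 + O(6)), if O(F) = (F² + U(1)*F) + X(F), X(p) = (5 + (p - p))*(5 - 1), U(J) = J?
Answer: 561/70 ≈ 8.0143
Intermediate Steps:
X(p) = 20 (X(p) = (5 + 0)*4 = 5*4 = 20)
O(F) = 20 + F + F² (O(F) = (F² + 1*F) + 20 = (F² + F) + 20 = (F + F²) + 20 = 20 + F + F²)
-1*(-8) + 1/(8 + O(6)) = -1*(-8) + 1/(8 + (20 + 6 + 6²)) = 8 + 1/(8 + (20 + 6 + 36)) = 8 + 1/(8 + 62) = 8 + 1/70 = 561/70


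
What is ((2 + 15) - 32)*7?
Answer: -105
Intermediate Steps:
((2 + 15) - 32)*7 = (17 - 32)*7 = -15*7 = -105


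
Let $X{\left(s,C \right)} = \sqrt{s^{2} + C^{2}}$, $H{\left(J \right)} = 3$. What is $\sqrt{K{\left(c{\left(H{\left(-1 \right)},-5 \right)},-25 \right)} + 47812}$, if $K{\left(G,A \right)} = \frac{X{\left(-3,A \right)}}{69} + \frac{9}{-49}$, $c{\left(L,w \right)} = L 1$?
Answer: $\frac{\sqrt{11153970819 + 3381 \sqrt{634}}}{483} \approx 218.66$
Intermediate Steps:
$X{\left(s,C \right)} = \sqrt{C^{2} + s^{2}}$
$c{\left(L,w \right)} = L$
$K{\left(G,A \right)} = - \frac{9}{49} + \frac{\sqrt{9 + A^{2}}}{69}$ ($K{\left(G,A \right)} = \frac{\sqrt{A^{2} + \left(-3\right)^{2}}}{69} + \frac{9}{-49} = \sqrt{A^{2} + 9} \cdot \frac{1}{69} + 9 \left(- \frac{1}{49}\right) = \sqrt{9 + A^{2}} \cdot \frac{1}{69} - \frac{9}{49} = \frac{\sqrt{9 + A^{2}}}{69} - \frac{9}{49} = - \frac{9}{49} + \frac{\sqrt{9 + A^{2}}}{69}$)
$\sqrt{K{\left(c{\left(H{\left(-1 \right)},-5 \right)},-25 \right)} + 47812} = \sqrt{\left(- \frac{9}{49} + \frac{\sqrt{9 + \left(-25\right)^{2}}}{69}\right) + 47812} = \sqrt{\left(- \frac{9}{49} + \frac{\sqrt{9 + 625}}{69}\right) + 47812} = \sqrt{\left(- \frac{9}{49} + \frac{\sqrt{634}}{69}\right) + 47812} = \sqrt{\frac{2342779}{49} + \frac{\sqrt{634}}{69}}$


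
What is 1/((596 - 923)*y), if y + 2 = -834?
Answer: 1/273372 ≈ 3.6580e-6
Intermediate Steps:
y = -836 (y = -2 - 834 = -836)
1/((596 - 923)*y) = 1/((596 - 923)*(-836)) = 1/(-327*(-836)) = 1/273372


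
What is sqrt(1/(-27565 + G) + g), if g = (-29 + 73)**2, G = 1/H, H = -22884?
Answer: 2*sqrt(192586227804366241783)/630797461 ≈ 44.000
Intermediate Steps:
G = -1/22884 (G = 1/(-22884) = -1/22884 ≈ -4.3699e-5)
g = 1936 (g = 44**2 = 1936)
sqrt(1/(-27565 + G) + g) = sqrt(1/(-27565 - 1/22884) + 1936) = sqrt(1/(-630797461/22884) + 1936) = sqrt(-22884/630797461 + 1936) = sqrt(1221223861612/630797461) = 2*sqrt(192586227804366241783)/630797461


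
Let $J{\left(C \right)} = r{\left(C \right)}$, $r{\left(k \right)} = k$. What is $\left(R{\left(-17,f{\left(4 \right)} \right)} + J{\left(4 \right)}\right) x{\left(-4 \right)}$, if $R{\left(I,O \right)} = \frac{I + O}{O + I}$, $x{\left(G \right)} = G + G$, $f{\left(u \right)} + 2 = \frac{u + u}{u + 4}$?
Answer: $-40$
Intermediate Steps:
$J{\left(C \right)} = C$
$f{\left(u \right)} = -2 + \frac{2 u}{4 + u}$ ($f{\left(u \right)} = -2 + \frac{u + u}{u + 4} = -2 + \frac{2 u}{4 + u}$)
$x{\left(G \right)} = 2 G$
$R{\left(I,O \right)} = 1$ ($R{\left(I,O \right)} = \frac{I + O}{I + O} = 1$)
$\left(R{\left(-17,f{\left(4 \right)} \right)} + J{\left(4 \right)}\right) x{\left(-4 \right)} = \left(1 + 4\right) 2 \left(-4\right) = 5 \left(-8\right) = -40$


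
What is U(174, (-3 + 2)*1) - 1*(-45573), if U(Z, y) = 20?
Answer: 45593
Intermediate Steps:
U(174, (-3 + 2)*1) - 1*(-45573) = 20 - 1*(-45573) = 20 + 45573 = 45593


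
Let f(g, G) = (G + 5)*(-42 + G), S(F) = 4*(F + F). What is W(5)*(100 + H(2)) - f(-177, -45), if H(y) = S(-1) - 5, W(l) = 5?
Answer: -3045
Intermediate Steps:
S(F) = 8*F (S(F) = 4*(2*F) = 8*F)
f(g, G) = (-42 + G)*(5 + G) (f(g, G) = (5 + G)*(-42 + G) = (-42 + G)*(5 + G))
H(y) = -13 (H(y) = 8*(-1) - 5 = -8 - 5 = -13)
W(5)*(100 + H(2)) - f(-177, -45) = 5*(100 - 13) - (-210 + (-45)² - 37*(-45)) = 5*87 - (-210 + 2025 + 1665) = 435 - 1*3480 = 435 - 3480 = -3045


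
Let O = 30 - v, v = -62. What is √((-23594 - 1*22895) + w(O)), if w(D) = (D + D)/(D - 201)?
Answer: I*√552355865/109 ≈ 215.62*I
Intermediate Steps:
O = 92 (O = 30 - 1*(-62) = 30 + 62 = 92)
w(D) = 2*D/(-201 + D) (w(D) = (2*D)/(-201 + D) = 2*D/(-201 + D))
√((-23594 - 1*22895) + w(O)) = √((-23594 - 1*22895) + 2*92/(-201 + 92)) = √((-23594 - 22895) + 2*92/(-109)) = √(-46489 + 2*92*(-1/109)) = √(-46489 - 184/109) = √(-5067485/109) = I*√552355865/109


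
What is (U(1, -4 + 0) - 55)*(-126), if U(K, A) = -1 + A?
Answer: 7560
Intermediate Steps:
(U(1, -4 + 0) - 55)*(-126) = ((-1 + (-4 + 0)) - 55)*(-126) = ((-1 - 4) - 55)*(-126) = (-5 - 55)*(-126) = -60*(-126) = 7560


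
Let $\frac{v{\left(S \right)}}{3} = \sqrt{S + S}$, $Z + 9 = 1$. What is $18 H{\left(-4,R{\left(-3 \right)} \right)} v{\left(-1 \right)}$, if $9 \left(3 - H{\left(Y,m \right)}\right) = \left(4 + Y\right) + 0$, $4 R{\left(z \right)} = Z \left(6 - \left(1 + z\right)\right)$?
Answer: $162 i \sqrt{2} \approx 229.1 i$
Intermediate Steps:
$Z = -8$ ($Z = -9 + 1 = -8$)
$v{\left(S \right)} = 3 \sqrt{2} \sqrt{S}$ ($v{\left(S \right)} = 3 \sqrt{S + S} = 3 \sqrt{2 S} = 3 \sqrt{2} \sqrt{S}$)
$R{\left(z \right)} = -10 + 2 z$ ($R{\left(z \right)} = \frac{\left(-8\right) \left(6 - \left(1 + z\right)\right)}{4} = \frac{\left(-8\right) \left(5 - z\right)}{4} = \frac{-40 + 8 z}{4} = -10 + 2 z$)
$H{\left(Y,m \right)} = \frac{23}{9} - \frac{Y}{9}$ ($H{\left(Y,m \right)} = 3 - \frac{\left(4 + Y\right) + 0}{9} = 3 - \frac{4 + Y}{9} = 3 - \left(\frac{4}{9} + \frac{Y}{9}\right) = \frac{23}{9} - \frac{Y}{9}$)
$18 H{\left(-4,R{\left(-3 \right)} \right)} v{\left(-1 \right)} = 18 \left(\frac{23}{9} - - \frac{4}{9}\right) 3 \sqrt{2} \sqrt{-1} = 18 \left(\frac{23}{9} + \frac{4}{9}\right) 3 \sqrt{2} i = 18 \cdot 3 \cdot 3 i \sqrt{2} = 54 \cdot 3 i \sqrt{2} = 162 i \sqrt{2}$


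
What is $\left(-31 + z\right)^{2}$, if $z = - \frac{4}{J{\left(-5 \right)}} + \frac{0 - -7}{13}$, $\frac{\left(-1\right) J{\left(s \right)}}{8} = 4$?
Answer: $\frac{9954025}{10816} \approx 920.31$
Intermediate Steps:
$J{\left(s \right)} = -32$ ($J{\left(s \right)} = \left(-8\right) 4 = -32$)
$z = \frac{69}{104}$ ($z = - \frac{4}{-32} + \frac{0 - -7}{13} = \left(-4\right) \left(- \frac{1}{32}\right) + \left(0 + 7\right) \frac{1}{13} = \frac{1}{8} + 7 \cdot \frac{1}{13} = \frac{1}{8} + \frac{7}{13} = \frac{69}{104} \approx 0.66346$)
$\left(-31 + z\right)^{2} = \left(-31 + \frac{69}{104}\right)^{2} = \left(- \frac{3155}{104}\right)^{2} = \frac{9954025}{10816}$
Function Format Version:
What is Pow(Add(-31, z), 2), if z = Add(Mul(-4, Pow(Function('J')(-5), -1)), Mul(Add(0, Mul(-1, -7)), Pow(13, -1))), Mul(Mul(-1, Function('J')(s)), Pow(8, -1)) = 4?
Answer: Rational(9954025, 10816) ≈ 920.31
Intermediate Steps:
Function('J')(s) = -32 (Function('J')(s) = Mul(-8, 4) = -32)
z = Rational(69, 104) (z = Add(Mul(-4, Pow(-32, -1)), Mul(Add(0, Mul(-1, -7)), Pow(13, -1))) = Add(Mul(-4, Rational(-1, 32)), Mul(Add(0, 7), Rational(1, 13))) = Add(Rational(1, 8), Mul(7, Rational(1, 13))) = Add(Rational(1, 8), Rational(7, 13)) = Rational(69, 104) ≈ 0.66346)
Pow(Add(-31, z), 2) = Pow(Add(-31, Rational(69, 104)), 2) = Pow(Rational(-3155, 104), 2) = Rational(9954025, 10816)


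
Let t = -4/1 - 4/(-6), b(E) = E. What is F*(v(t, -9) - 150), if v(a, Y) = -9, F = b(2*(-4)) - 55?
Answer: 10017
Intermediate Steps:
t = -10/3 (t = -4*1 - 4*(-⅙) = -4 + ⅔ = -10/3 ≈ -3.3333)
F = -63 (F = 2*(-4) - 55 = -8 - 55 = -63)
F*(v(t, -9) - 150) = -63*(-9 - 150) = -63*(-159) = 10017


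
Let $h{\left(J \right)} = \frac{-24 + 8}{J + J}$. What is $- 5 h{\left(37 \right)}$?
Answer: $\frac{40}{37} \approx 1.0811$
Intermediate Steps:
$h{\left(J \right)} = - \frac{8}{J}$ ($h{\left(J \right)} = - \frac{16}{2 J} = - 16 \frac{1}{2 J} = - \frac{8}{J}$)
$- 5 h{\left(37 \right)} = - 5 \left(- \frac{8}{37}\right) = - 5 \left(\left(-8\right) \frac{1}{37}\right) = \left(-5\right) \left(- \frac{8}{37}\right) = \frac{40}{37}$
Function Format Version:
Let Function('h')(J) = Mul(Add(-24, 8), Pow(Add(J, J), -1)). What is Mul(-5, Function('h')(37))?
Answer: Rational(40, 37) ≈ 1.0811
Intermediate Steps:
Function('h')(J) = Mul(-8, Pow(J, -1)) (Function('h')(J) = Mul(-16, Pow(Mul(2, J), -1)) = Mul(-16, Mul(Rational(1, 2), Pow(J, -1))) = Mul(-8, Pow(J, -1)))
Mul(-5, Function('h')(37)) = Mul(-5, Mul(-8, Pow(37, -1))) = Mul(-5, Mul(-8, Rational(1, 37))) = Mul(-5, Rational(-8, 37)) = Rational(40, 37)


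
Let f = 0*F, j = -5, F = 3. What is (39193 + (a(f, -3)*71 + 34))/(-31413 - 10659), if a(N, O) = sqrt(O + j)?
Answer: -39227/42072 - 71*I*sqrt(2)/21036 ≈ -0.93238 - 0.0047732*I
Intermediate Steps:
f = 0 (f = 0*3 = 0)
a(N, O) = sqrt(-5 + O) (a(N, O) = sqrt(O - 5) = sqrt(-5 + O))
(39193 + (a(f, -3)*71 + 34))/(-31413 - 10659) = (39193 + (sqrt(-5 - 3)*71 + 34))/(-31413 - 10659) = (39193 + (sqrt(-8)*71 + 34))/(-42072) = (39193 + ((2*I*sqrt(2))*71 + 34))*(-1/42072) = (39193 + (142*I*sqrt(2) + 34))*(-1/42072) = (39193 + (34 + 142*I*sqrt(2)))*(-1/42072) = (39227 + 142*I*sqrt(2))*(-1/42072) = -39227/42072 - 71*I*sqrt(2)/21036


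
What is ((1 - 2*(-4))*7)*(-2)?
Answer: -126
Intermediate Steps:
((1 - 2*(-4))*7)*(-2) = ((1 + 8)*7)*(-2) = (9*7)*(-2) = 63*(-2) = -126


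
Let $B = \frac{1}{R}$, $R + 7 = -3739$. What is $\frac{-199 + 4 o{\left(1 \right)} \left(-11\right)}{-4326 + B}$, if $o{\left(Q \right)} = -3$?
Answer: $\frac{250982}{16205197} \approx 0.015488$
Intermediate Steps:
$R = -3746$ ($R = -7 - 3739 = -3746$)
$B = - \frac{1}{3746}$ ($B = \frac{1}{-3746} = - \frac{1}{3746} \approx -0.00026695$)
$\frac{-199 + 4 o{\left(1 \right)} \left(-11\right)}{-4326 + B} = \frac{-199 + 4 \left(-3\right) \left(-11\right)}{-4326 - \frac{1}{3746}} = \frac{-199 - -132}{- \frac{16205197}{3746}} = \left(-199 + 132\right) \left(- \frac{3746}{16205197}\right) = \left(-67\right) \left(- \frac{3746}{16205197}\right) = \frac{250982}{16205197}$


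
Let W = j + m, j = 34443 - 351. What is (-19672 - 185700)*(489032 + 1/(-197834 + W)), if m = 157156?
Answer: -330727449221186/3293 ≈ -1.0043e+11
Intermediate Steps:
j = 34092
W = 191248 (W = 34092 + 157156 = 191248)
(-19672 - 185700)*(489032 + 1/(-197834 + W)) = (-19672 - 185700)*(489032 + 1/(-197834 + 191248)) = -205372*(489032 + 1/(-6586)) = -205372*(489032 - 1/6586) = -205372*3220764751/6586 = -330727449221186/3293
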